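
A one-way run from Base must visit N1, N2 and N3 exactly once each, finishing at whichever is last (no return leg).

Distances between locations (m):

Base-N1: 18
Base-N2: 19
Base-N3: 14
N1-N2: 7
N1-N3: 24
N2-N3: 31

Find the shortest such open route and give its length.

Shortest open route: 45 m.

There are 3! = 6 possible orderings.
Base→N1→N2→N3: 18+7+31 = 56
Base→N1→N3→N2: 18+24+31 = 73
Base→N2→N1→N3: 19+7+24 = 50
Base→N2→N3→N1: 19+31+24 = 74
Base→N3→N1→N2: 14+24+7 = 45
Base→N3→N2→N1: 14+31+7 = 52
The minimum is 45.
One shortest path: Base → N3 → N1 → N2.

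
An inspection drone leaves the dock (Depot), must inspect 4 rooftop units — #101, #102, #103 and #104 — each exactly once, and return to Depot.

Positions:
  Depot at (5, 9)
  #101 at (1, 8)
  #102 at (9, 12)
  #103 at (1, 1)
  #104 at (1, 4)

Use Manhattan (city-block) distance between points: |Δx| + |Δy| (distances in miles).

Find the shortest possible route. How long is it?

Shortest round trip = 38 miles.

Depot-#101-#102-#103-#104-Depot: 5+12+19+3+9 = 48
Depot-#101-#102-#104-#103-Depot: 5+12+16+3+12 = 48
Depot-#101-#103-#102-#104-Depot: 5+7+19+16+9 = 56
Depot-#101-#103-#104-#102-Depot: 5+7+3+16+7 = 38
Depot-#101-#104-#102-#103-Depot: 5+4+16+19+12 = 56
Depot-#101-#104-#103-#102-Depot: 5+4+3+19+7 = 38
Depot-#102-#101-#103-#104-Depot: 7+12+7+3+9 = 38
Depot-#102-#101-#104-#103-Depot: 7+12+4+3+12 = 38
Depot-#102-#103-#101-#104-Depot: 7+19+7+4+9 = 46
Depot-#102-#104-#101-#103-Depot: 7+16+4+7+12 = 46
Depot-#103-#101-#102-#104-Depot: 12+7+12+16+9 = 56
Depot-#103-#102-#101-#104-Depot: 12+19+12+4+9 = 56
The minimum is 38.
One optimal route: Depot → #101 → #103 → #104 → #102 → Depot (or its reverse).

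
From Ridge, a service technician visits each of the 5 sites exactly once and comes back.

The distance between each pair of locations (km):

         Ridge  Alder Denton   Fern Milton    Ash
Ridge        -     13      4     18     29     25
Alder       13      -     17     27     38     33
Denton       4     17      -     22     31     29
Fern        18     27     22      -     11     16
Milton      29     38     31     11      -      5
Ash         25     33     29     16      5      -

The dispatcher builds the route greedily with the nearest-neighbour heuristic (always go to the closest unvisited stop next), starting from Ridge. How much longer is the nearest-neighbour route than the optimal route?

From Ridge: Denton=4, Alder=13, Fern=18, Ash=25, Milton=29 → choose Denton (4).
From Denton: Alder=17, Fern=22, Ash=29, Milton=31 → choose Alder (17).
From Alder: Fern=27, Ash=33, Milton=38 → choose Fern (27).
From Fern: Milton=11, Ash=16 → choose Milton (11).
From Milton: Ash=5 → choose Ash (5).
NN route Ridge → Denton → Alder → Fern → Milton → Ash → Ridge costs 89.
Optimal: Ridge → Alder → Ash → Milton → Fern → Denton → Ridge costs 88 (by enumerating all 60 distinct tours).
Excess = 89 − 88 = 1.

The nearest-neighbour route is 1 km longer than optimal.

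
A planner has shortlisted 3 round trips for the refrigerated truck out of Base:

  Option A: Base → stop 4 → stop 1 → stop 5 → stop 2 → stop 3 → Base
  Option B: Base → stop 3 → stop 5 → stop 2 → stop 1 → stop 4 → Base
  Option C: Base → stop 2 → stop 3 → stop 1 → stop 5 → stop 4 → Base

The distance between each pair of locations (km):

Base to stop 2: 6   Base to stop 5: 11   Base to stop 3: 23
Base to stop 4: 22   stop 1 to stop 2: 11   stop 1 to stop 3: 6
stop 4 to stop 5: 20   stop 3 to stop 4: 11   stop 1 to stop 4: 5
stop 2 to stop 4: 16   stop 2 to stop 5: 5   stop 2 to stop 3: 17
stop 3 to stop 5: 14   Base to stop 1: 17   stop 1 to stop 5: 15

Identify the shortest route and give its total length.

Option A: 22 + 5 + 15 + 5 + 17 + 23 = 87
Option B: 23 + 14 + 5 + 11 + 5 + 22 = 80
Option C: 6 + 17 + 6 + 15 + 20 + 22 = 86

80 km — Option B is the shortest.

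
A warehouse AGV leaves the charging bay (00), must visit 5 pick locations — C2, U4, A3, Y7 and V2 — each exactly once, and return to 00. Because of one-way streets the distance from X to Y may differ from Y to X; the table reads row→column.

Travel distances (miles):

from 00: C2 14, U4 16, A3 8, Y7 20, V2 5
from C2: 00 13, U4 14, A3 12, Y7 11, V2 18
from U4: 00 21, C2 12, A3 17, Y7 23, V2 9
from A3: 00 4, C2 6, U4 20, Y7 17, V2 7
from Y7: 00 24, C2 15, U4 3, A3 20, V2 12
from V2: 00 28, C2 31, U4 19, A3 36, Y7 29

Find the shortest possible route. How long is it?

65 miles — the shortest possible round trip.

00 → C2 → U4 → A3 → Y7 → V2 → 00: 14+14+17+17+12+28 = 102
00 → C2 → U4 → A3 → V2 → Y7 → 00: 14+14+17+7+29+24 = 105
00 → C2 → U4 → Y7 → A3 → V2 → 00: 14+14+23+20+7+28 = 106
00 → C2 → U4 → Y7 → V2 → A3 → 00: 14+14+23+12+36+4 = 103
00 → C2 → U4 → V2 → A3 → Y7 → 00: 14+14+9+36+17+24 = 114
00 → C2 → U4 → V2 → Y7 → A3 → 00: 14+14+9+29+20+4 = 90
00 → C2 → A3 → U4 → Y7 → V2 → 00: 14+12+20+23+12+28 = 109
00 → C2 → A3 → U4 → V2 → Y7 → 00: 14+12+20+9+29+24 = 108
00 → C2 → A3 → Y7 → U4 → V2 → 00: 14+12+17+3+9+28 = 83
00 → C2 → A3 → Y7 → V2 → U4 → 00: 14+12+17+12+19+21 = 95
00 → C2 → A3 → V2 → U4 → Y7 → 00: 14+12+7+19+23+24 = 99
00 → C2 → A3 → V2 → Y7 → U4 → 00: 14+12+7+29+3+21 = 86
00 → C2 → Y7 → U4 → A3 → V2 → 00: 14+11+3+17+7+28 = 80
00 → C2 → Y7 → U4 → V2 → A3 → 00: 14+11+3+9+36+4 = 77
… (106 more)
00 → A3 → C2 → Y7 → U4 → V2 → 00: 8+6+11+3+9+28 = 65  ← best
The minimum is 65.
One optimal route: 00 → A3 → C2 → Y7 → U4 → V2 → 00.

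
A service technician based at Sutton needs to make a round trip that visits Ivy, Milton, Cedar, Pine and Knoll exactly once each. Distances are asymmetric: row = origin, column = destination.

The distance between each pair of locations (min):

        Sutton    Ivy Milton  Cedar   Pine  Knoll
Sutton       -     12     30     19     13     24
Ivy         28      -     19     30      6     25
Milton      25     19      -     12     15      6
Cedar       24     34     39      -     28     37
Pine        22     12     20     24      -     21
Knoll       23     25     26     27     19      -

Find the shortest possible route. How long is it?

Sutton - Ivy - Milton - Cedar - Pine - Knoll - Sutton: 12+19+12+28+21+23 = 115
Sutton - Ivy - Milton - Cedar - Knoll - Pine - Sutton: 12+19+12+37+19+22 = 121
Sutton - Ivy - Milton - Pine - Cedar - Knoll - Sutton: 12+19+15+24+37+23 = 130
Sutton - Ivy - Milton - Pine - Knoll - Cedar - Sutton: 12+19+15+21+27+24 = 118
Sutton - Ivy - Milton - Knoll - Cedar - Pine - Sutton: 12+19+6+27+28+22 = 114
Sutton - Ivy - Milton - Knoll - Pine - Cedar - Sutton: 12+19+6+19+24+24 = 104
Sutton - Ivy - Cedar - Milton - Pine - Knoll - Sutton: 12+30+39+15+21+23 = 140
Sutton - Ivy - Cedar - Milton - Knoll - Pine - Sutton: 12+30+39+6+19+22 = 128
Sutton - Ivy - Cedar - Pine - Milton - Knoll - Sutton: 12+30+28+20+6+23 = 119
Sutton - Ivy - Cedar - Pine - Knoll - Milton - Sutton: 12+30+28+21+26+25 = 142
Sutton - Ivy - Cedar - Knoll - Milton - Pine - Sutton: 12+30+37+26+15+22 = 142
Sutton - Ivy - Cedar - Knoll - Pine - Milton - Sutton: 12+30+37+19+20+25 = 143
Sutton - Ivy - Pine - Milton - Cedar - Knoll - Sutton: 12+6+20+12+37+23 = 110
Sutton - Ivy - Pine - Milton - Knoll - Cedar - Sutton: 12+6+20+6+27+24 = 95
… (106 more)
The minimum is 95.
One optimal route: Sutton → Ivy → Pine → Milton → Knoll → Cedar → Sutton.

Shortest round trip = 95 min.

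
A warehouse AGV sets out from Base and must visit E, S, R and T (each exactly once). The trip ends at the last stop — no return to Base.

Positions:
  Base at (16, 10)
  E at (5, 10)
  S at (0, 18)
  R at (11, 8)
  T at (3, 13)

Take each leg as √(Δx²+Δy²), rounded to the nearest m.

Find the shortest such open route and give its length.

Shortest open route: 21 m.

There are 4! = 24 possible orderings.
Base→E→S→R→T: 11+9+15+9 = 44
Base→E→S→T→R: 11+9+6+9 = 35
Base→E→R→S→T: 11+6+15+6 = 38
Base→E→R→T→S: 11+6+9+6 = 32
Base→E→T→S→R: 11+4+6+15 = 36
Base→E→T→R→S: 11+4+9+15 = 39
Base→S→E→R→T: 18+9+6+9 = 42
Base→S→E→T→R: 18+9+4+9 = 40
Base→S→R→E→T: 18+15+6+4 = 43
Base→S→R→T→E: 18+15+9+4 = 46
Base→S→T→E→R: 18+6+4+6 = 34
Base→S→T→R→E: 18+6+9+6 = 39
Base→R→E→S→T: 5+6+9+6 = 26
Base→R→E→T→S: 5+6+4+6 = 21
… (10 more)
The minimum is 21.
One shortest path: Base → R → E → T → S.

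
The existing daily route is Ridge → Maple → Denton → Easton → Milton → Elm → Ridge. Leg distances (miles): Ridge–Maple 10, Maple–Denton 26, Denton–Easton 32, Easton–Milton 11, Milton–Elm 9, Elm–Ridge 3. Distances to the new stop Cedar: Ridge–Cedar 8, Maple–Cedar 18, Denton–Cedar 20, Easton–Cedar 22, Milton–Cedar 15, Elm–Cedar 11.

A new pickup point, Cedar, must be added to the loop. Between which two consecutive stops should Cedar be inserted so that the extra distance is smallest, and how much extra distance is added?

+10 miles — insert Cedar between Denton and Easton.

Insertion cost between consecutive stops i–j is d(i,Cedar) + d(Cedar,j) − d(i,j):
  between Ridge and Maple: 8 + 18 − 10 = 16
  between Maple and Denton: 18 + 20 − 26 = 12
  between Denton and Easton: 20 + 22 − 32 = 10
  between Easton and Milton: 22 + 15 − 11 = 26
  between Milton and Elm: 15 + 11 − 9 = 17
  between Elm and Ridge: 11 + 8 − 3 = 16
Cheapest insertion is between Denton and Easton, adding 10.
New total = 91 + 10 = 101.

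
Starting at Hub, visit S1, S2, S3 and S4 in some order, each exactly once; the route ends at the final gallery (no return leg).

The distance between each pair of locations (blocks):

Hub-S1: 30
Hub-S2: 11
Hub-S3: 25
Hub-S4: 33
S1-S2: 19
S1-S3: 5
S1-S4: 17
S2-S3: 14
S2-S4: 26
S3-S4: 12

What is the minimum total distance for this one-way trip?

Shortest open route: 47 blocks.

There are 4! = 24 possible orderings.
Hub → S1 → S2 → S3 → S4: 30+19+14+12 = 75
Hub → S1 → S2 → S4 → S3: 30+19+26+12 = 87
Hub → S1 → S3 → S2 → S4: 30+5+14+26 = 75
Hub → S1 → S3 → S4 → S2: 30+5+12+26 = 73
Hub → S1 → S4 → S2 → S3: 30+17+26+14 = 87
Hub → S1 → S4 → S3 → S2: 30+17+12+14 = 73
Hub → S2 → S1 → S3 → S4: 11+19+5+12 = 47
Hub → S2 → S1 → S4 → S3: 11+19+17+12 = 59
Hub → S2 → S3 → S1 → S4: 11+14+5+17 = 47
Hub → S2 → S3 → S4 → S1: 11+14+12+17 = 54
Hub → S2 → S4 → S1 → S3: 11+26+17+5 = 59
Hub → S2 → S4 → S3 → S1: 11+26+12+5 = 54
Hub → S3 → S1 → S2 → S4: 25+5+19+26 = 75
Hub → S3 → S1 → S4 → S2: 25+5+17+26 = 73
… (10 more)
The minimum is 47.
One shortest path: Hub → S2 → S1 → S3 → S4.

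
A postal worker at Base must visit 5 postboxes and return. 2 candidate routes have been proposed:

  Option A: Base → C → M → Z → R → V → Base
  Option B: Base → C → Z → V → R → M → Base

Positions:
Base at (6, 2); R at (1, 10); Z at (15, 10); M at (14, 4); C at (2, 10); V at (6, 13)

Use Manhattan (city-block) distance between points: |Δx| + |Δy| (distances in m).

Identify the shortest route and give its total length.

Option A: 12 + 18 + 7 + 14 + 8 + 11 = 70
Option B: 12 + 13 + 12 + 8 + 19 + 10 = 74

Shortest is Option A, total 70 m.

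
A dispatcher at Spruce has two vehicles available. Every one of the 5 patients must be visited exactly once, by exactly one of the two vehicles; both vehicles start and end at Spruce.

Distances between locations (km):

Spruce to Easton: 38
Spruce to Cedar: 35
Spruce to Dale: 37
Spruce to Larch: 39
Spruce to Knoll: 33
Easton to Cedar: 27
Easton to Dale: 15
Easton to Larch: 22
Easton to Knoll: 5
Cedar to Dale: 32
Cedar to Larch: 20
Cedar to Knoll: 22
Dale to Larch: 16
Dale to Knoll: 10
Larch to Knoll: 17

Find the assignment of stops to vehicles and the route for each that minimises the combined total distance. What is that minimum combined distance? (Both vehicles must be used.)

Minimum combined distance: 178 km.

Check every non-empty split of the stops between the two vehicles; for each half take its own optimal tour:
  {Easton} + {Cedar, Dale, Larch, Knoll}: 76 + 114 = 190
  {Cedar} + {Easton, Dale, Larch, Knoll}: 70 + 108 = 178
  {Easton, Cedar} + {Dale, Larch, Knoll}: 100 + 98 = 198
  {Dale} + {Easton, Cedar, Larch, Knoll}: 74 + 115 = 189
  {Easton, Dale} + {Cedar, Larch, Knoll}: 90 + 105 = 195
  {Cedar, Dale} + {Easton, Larch, Knoll}: 104 + 99 = 203
  … (15 splits in total)
Best: vehicle 1 Spruce → Cedar → Spruce = 70; vehicle 2 Spruce → Easton → Knoll → Dale → Larch → Spruce = 108; combined 178.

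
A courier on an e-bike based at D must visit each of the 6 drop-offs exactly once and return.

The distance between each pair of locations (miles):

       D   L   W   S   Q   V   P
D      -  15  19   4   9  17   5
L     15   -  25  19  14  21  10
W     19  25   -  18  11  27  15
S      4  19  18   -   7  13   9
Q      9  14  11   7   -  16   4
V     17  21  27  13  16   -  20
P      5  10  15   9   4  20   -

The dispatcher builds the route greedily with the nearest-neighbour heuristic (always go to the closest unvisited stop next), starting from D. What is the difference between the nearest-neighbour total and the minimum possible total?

D: S=4, P=5, Q=9, L=15, V=17, W=19 ⇒ S
S: Q=7, P=9, V=13, W=18, L=19 ⇒ Q
Q: P=4, W=11, L=14, V=16 ⇒ P
P: L=10, W=15, V=20 ⇒ L
L: V=21, W=25 ⇒ V
V: W=27 ⇒ W
NN route D → S → Q → P → L → V → W → D costs 92.
Optimal: D → W → Q → P → L → V → S → D costs 82 (by enumerating all 360 distinct tours).
Excess = 92 − 82 = 10.

10 miles longer than the optimal tour.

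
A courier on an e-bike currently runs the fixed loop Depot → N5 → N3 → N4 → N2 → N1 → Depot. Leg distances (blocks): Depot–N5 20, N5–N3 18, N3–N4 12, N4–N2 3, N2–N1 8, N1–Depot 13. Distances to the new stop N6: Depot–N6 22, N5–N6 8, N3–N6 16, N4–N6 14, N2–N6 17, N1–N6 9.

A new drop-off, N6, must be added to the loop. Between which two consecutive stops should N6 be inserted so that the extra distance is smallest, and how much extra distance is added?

Adding 6 blocks by placing N6 on the N5–N3 leg.

Insertion cost between consecutive stops i–j is d(i,N6) + d(N6,j) − d(i,j):
  between Depot and N5: 22 + 8 − 20 = 10
  between N5 and N3: 8 + 16 − 18 = 6
  between N3 and N4: 16 + 14 − 12 = 18
  between N4 and N2: 14 + 17 − 3 = 28
  between N2 and N1: 17 + 9 − 8 = 18
  between N1 and Depot: 9 + 22 − 13 = 18
Cheapest insertion is between N5 and N3, adding 6.
New total = 74 + 6 = 80.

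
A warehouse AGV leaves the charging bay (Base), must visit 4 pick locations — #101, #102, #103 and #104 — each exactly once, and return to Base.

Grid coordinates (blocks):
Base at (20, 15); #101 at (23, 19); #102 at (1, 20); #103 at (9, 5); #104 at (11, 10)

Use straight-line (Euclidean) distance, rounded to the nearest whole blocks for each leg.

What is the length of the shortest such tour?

Base → #101 → #102 → #103 → #104 → Base: 5+22+17+5+10 = 59
Base → #101 → #102 → #104 → #103 → Base: 5+22+14+5+15 = 61
Base → #101 → #103 → #102 → #104 → Base: 5+20+17+14+10 = 66
Base → #101 → #103 → #104 → #102 → Base: 5+20+5+14+20 = 64
Base → #101 → #104 → #102 → #103 → Base: 5+15+14+17+15 = 66
Base → #101 → #104 → #103 → #102 → Base: 5+15+5+17+20 = 62
Base → #102 → #101 → #103 → #104 → Base: 20+22+20+5+10 = 77
Base → #102 → #101 → #104 → #103 → Base: 20+22+15+5+15 = 77
Base → #102 → #103 → #101 → #104 → Base: 20+17+20+15+10 = 82
Base → #102 → #104 → #101 → #103 → Base: 20+14+15+20+15 = 84
Base → #103 → #101 → #102 → #104 → Base: 15+20+22+14+10 = 81
Base → #103 → #102 → #101 → #104 → Base: 15+17+22+15+10 = 79
The minimum is 59.
One optimal route: Base → #101 → #102 → #103 → #104 → Base (or its reverse).

Shortest round trip = 59 blocks.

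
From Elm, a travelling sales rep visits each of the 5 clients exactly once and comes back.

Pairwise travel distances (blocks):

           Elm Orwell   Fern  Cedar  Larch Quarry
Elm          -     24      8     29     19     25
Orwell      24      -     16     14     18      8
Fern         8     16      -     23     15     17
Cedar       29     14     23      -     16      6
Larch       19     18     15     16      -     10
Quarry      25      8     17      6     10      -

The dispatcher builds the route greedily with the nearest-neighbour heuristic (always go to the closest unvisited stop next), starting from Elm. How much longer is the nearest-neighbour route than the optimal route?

The nearest-neighbour route is 4 blocks longer than optimal.

Elm: Fern=8, Larch=19, Orwell=24, Quarry=25, Cedar=29 ⇒ Fern
Fern: Larch=15, Orwell=16, Quarry=17, Cedar=23 ⇒ Larch
Larch: Quarry=10, Cedar=16, Orwell=18 ⇒ Quarry
Quarry: Cedar=6, Orwell=8 ⇒ Cedar
Cedar: Orwell=14 ⇒ Orwell
NN route Elm → Fern → Larch → Quarry → Cedar → Orwell → Elm costs 77.
Optimal: Elm → Fern → Orwell → Cedar → Quarry → Larch → Elm costs 73 (by enumerating all 60 distinct tours).
Excess = 77 − 73 = 4.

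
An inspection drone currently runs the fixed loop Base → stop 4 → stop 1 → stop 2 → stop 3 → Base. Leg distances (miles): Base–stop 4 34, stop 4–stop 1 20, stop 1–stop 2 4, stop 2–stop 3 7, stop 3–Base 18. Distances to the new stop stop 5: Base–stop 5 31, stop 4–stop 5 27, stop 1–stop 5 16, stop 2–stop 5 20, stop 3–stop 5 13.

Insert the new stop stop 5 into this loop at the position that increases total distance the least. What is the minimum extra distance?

Minimum extra distance: 23 miles, inserting stop 5 between stop 4 and stop 1.

Insertion cost between consecutive stops i–j is d(i,stop 5) + d(stop 5,j) − d(i,j):
  between Base and stop 4: 31 + 27 − 34 = 24
  between stop 4 and stop 1: 27 + 16 − 20 = 23
  between stop 1 and stop 2: 16 + 20 − 4 = 32
  between stop 2 and stop 3: 20 + 13 − 7 = 26
  between stop 3 and Base: 13 + 31 − 18 = 26
Cheapest insertion is between stop 4 and stop 1, adding 23.
New total = 83 + 23 = 106.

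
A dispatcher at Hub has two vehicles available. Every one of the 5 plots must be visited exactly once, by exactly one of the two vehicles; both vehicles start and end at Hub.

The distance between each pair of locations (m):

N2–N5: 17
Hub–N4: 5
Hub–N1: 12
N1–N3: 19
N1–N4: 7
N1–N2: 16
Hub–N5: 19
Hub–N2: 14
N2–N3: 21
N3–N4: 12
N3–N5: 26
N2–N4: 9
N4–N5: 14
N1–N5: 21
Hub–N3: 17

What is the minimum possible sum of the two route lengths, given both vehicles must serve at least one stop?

Minimum combined distance: 98 m.

Try each way of splitting the stops between the two vehicles (each non-empty) and, for each split, find the best tour for each vehicle:
  {N1} + {N2, N3, N4, N5}: 24 + 74 = 98
  {N2} + {N1, N3, N4, N5}: 28 + 76 = 104
  {N1, N2} + {N3, N4, N5}: 42 + 62 = 104
  {N3} + {N1, N2, N4, N5}: 34 + 64 = 98
  {N1, N3} + {N2, N4, N5}: 48 + 50 = 98
  {N2, N3} + {N1, N4, N5}: 52 + 52 = 104
  … (15 splits in total)
Best: vehicle 1 Hub → N1 → Hub = 24; vehicle 2 Hub → N2 → N5 → N3 → N4 → Hub = 74; combined 98.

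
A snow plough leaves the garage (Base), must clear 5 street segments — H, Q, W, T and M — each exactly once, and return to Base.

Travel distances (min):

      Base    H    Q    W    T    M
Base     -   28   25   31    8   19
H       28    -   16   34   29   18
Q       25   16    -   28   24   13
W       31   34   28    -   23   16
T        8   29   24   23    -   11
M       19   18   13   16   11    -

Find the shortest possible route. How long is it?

104 min — the shortest possible round trip.

Base→H→Q→W→T→M→Base: 28+16+28+23+11+19 = 125
Base→H→Q→W→M→T→Base: 28+16+28+16+11+8 = 107
Base→H→Q→T→W→M→Base: 28+16+24+23+16+19 = 126
Base→H→Q→T→M→W→Base: 28+16+24+11+16+31 = 126
Base→H→Q→M→W→T→Base: 28+16+13+16+23+8 = 104
Base→H→Q→M→T→W→Base: 28+16+13+11+23+31 = 122
Base→H→W→Q→T→M→Base: 28+34+28+24+11+19 = 144
Base→H→W→Q→M→T→Base: 28+34+28+13+11+8 = 122
Base→H→W→T→Q→M→Base: 28+34+23+24+13+19 = 141
Base→H→W→T→M→Q→Base: 28+34+23+11+13+25 = 134
Base→H→W→M→Q→T→Base: 28+34+16+13+24+8 = 123
Base→H→W→M→T→Q→Base: 28+34+16+11+24+25 = 138
Base→H→T→Q→W→M→Base: 28+29+24+28+16+19 = 144
Base→H→T→Q→M→W→Base: 28+29+24+13+16+31 = 141
… (46 more)
The minimum is 104.
One optimal route: Base → H → Q → M → W → T → Base (or its reverse).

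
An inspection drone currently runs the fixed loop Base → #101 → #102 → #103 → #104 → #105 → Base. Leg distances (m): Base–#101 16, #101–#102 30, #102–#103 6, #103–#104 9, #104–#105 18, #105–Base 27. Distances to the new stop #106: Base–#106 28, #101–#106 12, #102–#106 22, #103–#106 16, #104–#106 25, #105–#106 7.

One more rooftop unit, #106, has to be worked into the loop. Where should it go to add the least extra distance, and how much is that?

+4 m — insert #106 between #101 and #102.

Insertion cost between consecutive stops i–j is d(i,#106) + d(#106,j) − d(i,j):
  between Base and #101: 28 + 12 − 16 = 24
  between #101 and #102: 12 + 22 − 30 = 4
  between #102 and #103: 22 + 16 − 6 = 32
  between #103 and #104: 16 + 25 − 9 = 32
  between #104 and #105: 25 + 7 − 18 = 14
  between #105 and Base: 7 + 28 − 27 = 8
Cheapest insertion is between #101 and #102, adding 4.
New total = 106 + 4 = 110.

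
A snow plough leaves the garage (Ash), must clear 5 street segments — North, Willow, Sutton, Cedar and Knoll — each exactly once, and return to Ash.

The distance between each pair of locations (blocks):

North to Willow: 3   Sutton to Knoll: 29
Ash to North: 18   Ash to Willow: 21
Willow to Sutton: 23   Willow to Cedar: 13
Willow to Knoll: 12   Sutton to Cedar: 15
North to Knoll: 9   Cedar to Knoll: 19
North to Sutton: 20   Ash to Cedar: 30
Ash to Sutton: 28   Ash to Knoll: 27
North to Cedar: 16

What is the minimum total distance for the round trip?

There are 60 distinct closed tours to check (reversals are equivalent).
Ash → North → Willow → Sutton → Cedar → Knoll → Ash: 18+3+23+15+19+27 = 105
Ash → North → Willow → Sutton → Knoll → Cedar → Ash: 18+3+23+29+19+30 = 122
Ash → North → Willow → Cedar → Sutton → Knoll → Ash: 18+3+13+15+29+27 = 105
Ash → North → Willow → Cedar → Knoll → Sutton → Ash: 18+3+13+19+29+28 = 110
Ash → North → Willow → Knoll → Sutton → Cedar → Ash: 18+3+12+29+15+30 = 107
Ash → North → Willow → Knoll → Cedar → Sutton → Ash: 18+3+12+19+15+28 = 95
Ash → North → Sutton → Willow → Cedar → Knoll → Ash: 18+20+23+13+19+27 = 120
Ash → North → Sutton → Willow → Knoll → Cedar → Ash: 18+20+23+12+19+30 = 122
Ash → North → Sutton → Cedar → Willow → Knoll → Ash: 18+20+15+13+12+27 = 105
Ash → North → Sutton → Cedar → Knoll → Willow → Ash: 18+20+15+19+12+21 = 105
Ash → North → Sutton → Knoll → Willow → Cedar → Ash: 18+20+29+12+13+30 = 122
Ash → North → Sutton → Knoll → Cedar → Willow → Ash: 18+20+29+19+13+21 = 120
Ash → North → Cedar → Willow → Sutton → Knoll → Ash: 18+16+13+23+29+27 = 126
Ash → North → Cedar → Willow → Knoll → Sutton → Ash: 18+16+13+12+29+28 = 116
… (46 more)
The minimum is 95.
One optimal route: Ash → North → Willow → Knoll → Cedar → Sutton → Ash (or its reverse).

Shortest round trip = 95 blocks.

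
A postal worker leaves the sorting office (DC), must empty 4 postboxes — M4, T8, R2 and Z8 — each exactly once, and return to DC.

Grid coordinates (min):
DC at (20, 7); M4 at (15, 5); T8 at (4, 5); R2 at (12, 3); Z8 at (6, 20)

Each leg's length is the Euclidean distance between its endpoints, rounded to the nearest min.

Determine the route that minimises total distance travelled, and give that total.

With 4 stops there are 4!/2 = 12 distinct round trips (a route and its reverse cost the same).
DC - M4 - T8 - R2 - Z8 - DC: 5+11+8+18+19 = 61
DC - M4 - T8 - Z8 - R2 - DC: 5+11+15+18+9 = 58
DC - M4 - R2 - T8 - Z8 - DC: 5+4+8+15+19 = 51
DC - M4 - R2 - Z8 - T8 - DC: 5+4+18+15+16 = 58
DC - M4 - Z8 - T8 - R2 - DC: 5+17+15+8+9 = 54
DC - M4 - Z8 - R2 - T8 - DC: 5+17+18+8+16 = 64
DC - T8 - M4 - R2 - Z8 - DC: 16+11+4+18+19 = 68
DC - T8 - M4 - Z8 - R2 - DC: 16+11+17+18+9 = 71
DC - T8 - R2 - M4 - Z8 - DC: 16+8+4+17+19 = 64
DC - T8 - Z8 - M4 - R2 - DC: 16+15+17+4+9 = 61
DC - R2 - M4 - T8 - Z8 - DC: 9+4+11+15+19 = 58
DC - R2 - T8 - M4 - Z8 - DC: 9+8+11+17+19 = 64
The minimum is 51.
One optimal route: DC → M4 → R2 → T8 → Z8 → DC (or its reverse).

Minimum total distance: 51 min.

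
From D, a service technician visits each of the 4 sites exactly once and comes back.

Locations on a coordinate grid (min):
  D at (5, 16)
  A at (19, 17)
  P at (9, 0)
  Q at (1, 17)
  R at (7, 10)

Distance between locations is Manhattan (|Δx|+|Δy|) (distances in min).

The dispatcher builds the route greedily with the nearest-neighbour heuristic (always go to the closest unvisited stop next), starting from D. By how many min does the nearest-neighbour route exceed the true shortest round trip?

2 min longer than the optimal tour.

From D: Q=5, R=8, A=15, P=20 → choose Q (5).
From Q: R=13, A=18, P=25 → choose R (13).
From R: P=12, A=19 → choose P (12).
From P: A=27 → choose A (27).
NN route D → Q → R → P → A → D costs 72.
Optimal: D → Q → A → P → R → D costs 70 (by enumerating all 12 distinct tours).
Excess = 72 − 70 = 2.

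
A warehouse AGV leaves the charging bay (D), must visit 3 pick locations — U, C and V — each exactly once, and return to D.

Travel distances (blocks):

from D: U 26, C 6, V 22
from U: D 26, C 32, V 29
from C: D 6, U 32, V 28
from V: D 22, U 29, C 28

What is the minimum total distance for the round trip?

With 3 stops there are 3!/2 = 3 distinct round trips (a route and its reverse cost the same).
D-U-C-V-D: 26+32+28+22 = 108
D-U-V-C-D: 26+29+28+6 = 89
D-C-U-V-D: 6+32+29+22 = 89
The minimum is 89.
One optimal route: D → U → V → C → D (or its reverse).

89 blocks — the shortest possible round trip.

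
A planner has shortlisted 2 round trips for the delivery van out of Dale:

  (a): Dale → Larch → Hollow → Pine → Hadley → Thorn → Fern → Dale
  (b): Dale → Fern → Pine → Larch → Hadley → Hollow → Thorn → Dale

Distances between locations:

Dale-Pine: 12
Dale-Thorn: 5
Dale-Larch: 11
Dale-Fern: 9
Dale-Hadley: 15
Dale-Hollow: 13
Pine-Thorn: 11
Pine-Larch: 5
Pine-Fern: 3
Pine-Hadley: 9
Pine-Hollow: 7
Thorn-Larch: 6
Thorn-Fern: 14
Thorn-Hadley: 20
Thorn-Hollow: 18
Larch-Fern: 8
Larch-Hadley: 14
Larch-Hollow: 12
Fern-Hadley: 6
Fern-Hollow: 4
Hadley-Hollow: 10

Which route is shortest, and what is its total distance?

(a): 11 + 12 + 7 + 9 + 20 + 14 + 9 = 82
(b): 9 + 3 + 5 + 14 + 10 + 18 + 5 = 64

Shortest is (b), total 64.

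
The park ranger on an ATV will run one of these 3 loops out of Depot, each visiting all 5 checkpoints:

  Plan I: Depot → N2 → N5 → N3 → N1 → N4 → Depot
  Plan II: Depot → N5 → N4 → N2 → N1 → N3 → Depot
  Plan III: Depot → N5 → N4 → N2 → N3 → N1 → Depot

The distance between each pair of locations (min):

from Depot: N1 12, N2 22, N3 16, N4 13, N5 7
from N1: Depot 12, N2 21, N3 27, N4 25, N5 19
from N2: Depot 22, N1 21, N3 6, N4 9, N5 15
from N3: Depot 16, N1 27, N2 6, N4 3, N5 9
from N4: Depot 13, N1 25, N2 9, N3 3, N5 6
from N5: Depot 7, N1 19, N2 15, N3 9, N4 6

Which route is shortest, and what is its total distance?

Plan I: 22 + 15 + 9 + 27 + 25 + 13 = 111
Plan II: 7 + 6 + 9 + 21 + 27 + 16 = 86
Plan III: 7 + 6 + 9 + 6 + 27 + 12 = 67

Shortest is Plan III, total 67 min.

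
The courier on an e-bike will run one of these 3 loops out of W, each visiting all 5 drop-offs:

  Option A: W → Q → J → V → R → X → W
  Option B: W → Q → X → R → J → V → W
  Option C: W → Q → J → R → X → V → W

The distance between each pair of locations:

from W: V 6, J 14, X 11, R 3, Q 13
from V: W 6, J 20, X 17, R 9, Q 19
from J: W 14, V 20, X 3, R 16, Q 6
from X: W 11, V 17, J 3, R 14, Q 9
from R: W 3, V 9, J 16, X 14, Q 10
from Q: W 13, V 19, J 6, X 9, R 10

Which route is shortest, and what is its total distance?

Option A: 13 + 6 + 20 + 9 + 14 + 11 = 73
Option B: 13 + 9 + 14 + 16 + 20 + 6 = 78
Option C: 13 + 6 + 16 + 14 + 17 + 6 = 72

72 — Option C is the shortest.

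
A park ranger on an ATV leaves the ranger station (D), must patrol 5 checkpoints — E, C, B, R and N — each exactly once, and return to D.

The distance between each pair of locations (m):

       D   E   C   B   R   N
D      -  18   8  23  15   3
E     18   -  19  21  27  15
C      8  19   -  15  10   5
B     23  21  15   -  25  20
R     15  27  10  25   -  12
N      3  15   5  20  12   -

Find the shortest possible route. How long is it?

79 m — the shortest possible round trip.

There are 60 distinct closed tours to check (reversals are equivalent).
D - E - C - B - R - N - D: 18+19+15+25+12+3 = 92
D - E - C - B - N - R - D: 18+19+15+20+12+15 = 99
D - E - C - R - B - N - D: 18+19+10+25+20+3 = 95
D - E - C - R - N - B - D: 18+19+10+12+20+23 = 102
D - E - C - N - B - R - D: 18+19+5+20+25+15 = 102
D - E - C - N - R - B - D: 18+19+5+12+25+23 = 102
D - E - B - C - R - N - D: 18+21+15+10+12+3 = 79
D - E - B - C - N - R - D: 18+21+15+5+12+15 = 86
D - E - B - R - C - N - D: 18+21+25+10+5+3 = 82
D - E - B - R - N - C - D: 18+21+25+12+5+8 = 89
D - E - B - N - C - R - D: 18+21+20+5+10+15 = 89
D - E - B - N - R - C - D: 18+21+20+12+10+8 = 89
D - E - R - C - B - N - D: 18+27+10+15+20+3 = 93
D - E - R - C - N - B - D: 18+27+10+5+20+23 = 103
… (46 more)
The minimum is 79.
One optimal route: D → E → B → C → R → N → D (or its reverse).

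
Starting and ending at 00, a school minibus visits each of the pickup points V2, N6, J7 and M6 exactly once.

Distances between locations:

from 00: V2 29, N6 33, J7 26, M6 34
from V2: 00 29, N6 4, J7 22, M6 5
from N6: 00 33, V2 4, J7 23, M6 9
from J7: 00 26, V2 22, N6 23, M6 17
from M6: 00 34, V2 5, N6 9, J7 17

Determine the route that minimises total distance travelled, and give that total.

There are 12 distinct closed tours to check (reversals are equivalent).
00→V2→N6→J7→M6→00: 29+4+23+17+34 = 107
00→V2→N6→M6→J7→00: 29+4+9+17+26 = 85
00→V2→J7→N6→M6→00: 29+22+23+9+34 = 117
00→V2→J7→M6→N6→00: 29+22+17+9+33 = 110
00→V2→M6→N6→J7→00: 29+5+9+23+26 = 92
00→V2→M6→J7→N6→00: 29+5+17+23+33 = 107
00→N6→V2→J7→M6→00: 33+4+22+17+34 = 110
00→N6→V2→M6→J7→00: 33+4+5+17+26 = 85
00→N6→J7→V2→M6→00: 33+23+22+5+34 = 117
00→N6→M6→V2→J7→00: 33+9+5+22+26 = 95
00→J7→V2→N6→M6→00: 26+22+4+9+34 = 95
00→J7→N6→V2→M6→00: 26+23+4+5+34 = 92
The minimum is 85.
One optimal route: 00 → V2 → N6 → M6 → J7 → 00 (or its reverse).

Minimum total distance: 85.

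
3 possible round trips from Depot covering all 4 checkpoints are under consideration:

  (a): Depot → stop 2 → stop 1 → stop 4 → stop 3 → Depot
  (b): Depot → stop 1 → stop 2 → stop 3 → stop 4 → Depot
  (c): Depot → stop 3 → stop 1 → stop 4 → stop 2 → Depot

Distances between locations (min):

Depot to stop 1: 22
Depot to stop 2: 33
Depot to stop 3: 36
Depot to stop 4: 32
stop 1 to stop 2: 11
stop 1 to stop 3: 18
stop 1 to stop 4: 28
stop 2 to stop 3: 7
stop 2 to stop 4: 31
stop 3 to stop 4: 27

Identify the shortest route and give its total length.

Shortest is (b), total 99 min.

(a): 33 + 11 + 28 + 27 + 36 = 135
(b): 22 + 11 + 7 + 27 + 32 = 99
(c): 36 + 18 + 28 + 31 + 33 = 146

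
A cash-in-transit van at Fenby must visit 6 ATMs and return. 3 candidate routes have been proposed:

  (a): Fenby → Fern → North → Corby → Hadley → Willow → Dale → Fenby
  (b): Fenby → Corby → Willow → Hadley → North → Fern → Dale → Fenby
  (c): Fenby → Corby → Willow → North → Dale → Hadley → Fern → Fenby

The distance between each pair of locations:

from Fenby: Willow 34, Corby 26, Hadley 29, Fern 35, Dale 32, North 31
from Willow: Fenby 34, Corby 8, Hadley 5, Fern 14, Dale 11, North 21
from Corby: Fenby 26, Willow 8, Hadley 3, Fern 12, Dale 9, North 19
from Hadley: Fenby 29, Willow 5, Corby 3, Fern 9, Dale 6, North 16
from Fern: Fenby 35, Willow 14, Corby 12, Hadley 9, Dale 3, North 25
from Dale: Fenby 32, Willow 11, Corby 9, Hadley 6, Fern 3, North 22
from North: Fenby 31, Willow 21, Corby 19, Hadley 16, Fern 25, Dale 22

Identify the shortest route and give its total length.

Shortest is (b), total 115.

(a): 35 + 25 + 19 + 3 + 5 + 11 + 32 = 130
(b): 26 + 8 + 5 + 16 + 25 + 3 + 32 = 115
(c): 26 + 8 + 21 + 22 + 6 + 9 + 35 = 127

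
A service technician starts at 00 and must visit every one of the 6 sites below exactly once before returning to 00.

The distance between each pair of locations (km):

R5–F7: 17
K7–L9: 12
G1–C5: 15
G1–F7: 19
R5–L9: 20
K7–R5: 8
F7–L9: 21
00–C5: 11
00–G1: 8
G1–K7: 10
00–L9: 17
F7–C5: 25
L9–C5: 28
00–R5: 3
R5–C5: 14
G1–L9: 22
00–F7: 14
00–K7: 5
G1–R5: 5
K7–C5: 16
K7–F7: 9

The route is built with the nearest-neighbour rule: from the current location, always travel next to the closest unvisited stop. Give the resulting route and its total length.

Nearest-neighbour total = 87 km; route 00 → R5 → G1 → K7 → F7 → L9 → C5 → 00.

At 00 the remaining stops are R5 3, K7 5, G1 8, C5 11, F7 14, L9 17; go to R5.
At R5 the remaining stops are G1 5, K7 8, C5 14, F7 17, L9 20; go to G1.
At G1 the remaining stops are K7 10, C5 15, F7 19, L9 22; go to K7.
At K7 the remaining stops are F7 9, L9 12, C5 16; go to F7.
At F7 the remaining stops are L9 21, C5 25; go to L9.
At L9 the remaining stops are C5 28; go to C5.
Return C5→00: 11.
Total = 3 + 5 + 10 + 9 + 21 + 28 + 11 = 87.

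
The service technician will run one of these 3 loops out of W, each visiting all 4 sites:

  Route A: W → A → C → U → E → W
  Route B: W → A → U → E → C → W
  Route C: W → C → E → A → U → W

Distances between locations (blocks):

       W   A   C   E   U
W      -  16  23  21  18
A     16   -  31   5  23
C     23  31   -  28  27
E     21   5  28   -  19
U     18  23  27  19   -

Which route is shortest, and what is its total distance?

97 blocks — Route C is the shortest.

Route A: 16 + 31 + 27 + 19 + 21 = 114
Route B: 16 + 23 + 19 + 28 + 23 = 109
Route C: 23 + 28 + 5 + 23 + 18 = 97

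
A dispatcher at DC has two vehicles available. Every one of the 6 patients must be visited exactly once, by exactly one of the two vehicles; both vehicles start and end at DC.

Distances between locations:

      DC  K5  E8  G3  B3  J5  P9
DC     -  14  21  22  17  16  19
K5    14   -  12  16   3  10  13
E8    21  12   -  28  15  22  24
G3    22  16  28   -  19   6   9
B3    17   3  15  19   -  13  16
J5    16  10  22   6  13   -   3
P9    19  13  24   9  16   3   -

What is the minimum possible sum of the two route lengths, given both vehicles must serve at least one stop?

103 — the smallest possible combined total.

There are 2^5 − 1 = 31 ways to divide the 6 stops into two non-empty groups. For each, the best each vehicle can do is its own shortest tour through its group:
  {K5} + {E8, G3, B3, J5, P9}: 28 + 83 = 111
  {E8} + {K5, G3, B3, J5, P9}: 42 + 64 = 106
  {K5, E8} + {G3, B3, J5, P9}: 47 + 64 = 111
  {G3} + {K5, E8, B3, J5, P9}: 44 + 71 = 115
  {K5, G3} + {E8, B3, J5, P9}: 52 + 71 = 123
  {E8, G3} + {K5, B3, J5, P9}: 71 + 52 = 123
  … (31 splits in total)
  {K5, E8, B3} + {G3, J5, P9}: 53 + 50 = 103  ← best
Best: vehicle 1 DC → K5 → B3 → E8 → DC = 53; vehicle 2 DC → G3 → J5 → P9 → DC = 50; combined 103.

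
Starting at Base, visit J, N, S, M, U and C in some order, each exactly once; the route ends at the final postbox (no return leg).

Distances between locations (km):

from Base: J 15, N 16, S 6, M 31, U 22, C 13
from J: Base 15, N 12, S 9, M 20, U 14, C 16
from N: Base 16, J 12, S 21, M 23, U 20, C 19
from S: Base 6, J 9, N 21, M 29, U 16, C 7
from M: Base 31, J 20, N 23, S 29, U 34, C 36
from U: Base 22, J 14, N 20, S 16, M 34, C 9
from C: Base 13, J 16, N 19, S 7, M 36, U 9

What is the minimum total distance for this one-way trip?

71 km — the minimum one-way total.

There are 6! = 720 possible orderings.
Base → J → N → S → M → U → C: 15+12+21+29+34+9 = 120
Base → J → N → S → M → C → U: 15+12+21+29+36+9 = 122
Base → J → N → S → U → M → C: 15+12+21+16+34+36 = 134
Base → J → N → S → U → C → M: 15+12+21+16+9+36 = 109
Base → J → N → S → C → M → U: 15+12+21+7+36+34 = 125
Base → J → N → S → C → U → M: 15+12+21+7+9+34 = 98
Base → J → N → M → S → U → C: 15+12+23+29+16+9 = 104
Base → J → N → M → S → C → U: 15+12+23+29+7+9 = 95
… (712 more)
Base → S → C → U → J → N → M: 6+7+9+14+12+23 = 71  ← best
The minimum is 71.
One shortest path: Base → S → C → U → J → N → M.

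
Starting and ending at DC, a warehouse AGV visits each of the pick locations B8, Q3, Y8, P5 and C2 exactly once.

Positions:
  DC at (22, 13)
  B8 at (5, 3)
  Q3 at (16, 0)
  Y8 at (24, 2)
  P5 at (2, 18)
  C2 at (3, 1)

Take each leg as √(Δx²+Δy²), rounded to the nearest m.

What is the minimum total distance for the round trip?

71 m — the shortest possible round trip.

With 5 stops there are 5!/2 = 60 distinct round trips (a route and its reverse cost the same).
DC-B8-Q3-Y8-P5-C2-DC: 20+11+8+27+17+22 = 105
DC-B8-Q3-Y8-C2-P5-DC: 20+11+8+21+17+21 = 98
DC-B8-Q3-P5-Y8-C2-DC: 20+11+23+27+21+22 = 124
DC-B8-Q3-P5-C2-Y8-DC: 20+11+23+17+21+11 = 103
DC-B8-Q3-C2-Y8-P5-DC: 20+11+13+21+27+21 = 113
DC-B8-Q3-C2-P5-Y8-DC: 20+11+13+17+27+11 = 99
DC-B8-Y8-Q3-P5-C2-DC: 20+19+8+23+17+22 = 109
DC-B8-Y8-Q3-C2-P5-DC: 20+19+8+13+17+21 = 98
DC-B8-Y8-P5-Q3-C2-DC: 20+19+27+23+13+22 = 124
DC-B8-Y8-P5-C2-Q3-DC: 20+19+27+17+13+14 = 110
DC-B8-Y8-C2-Q3-P5-DC: 20+19+21+13+23+21 = 117
DC-B8-Y8-C2-P5-Q3-DC: 20+19+21+17+23+14 = 114
DC-B8-P5-Q3-Y8-C2-DC: 20+15+23+8+21+22 = 109
DC-B8-P5-Q3-C2-Y8-DC: 20+15+23+13+21+11 = 103
… (46 more)
DC-Y8-Q3-B8-C2-P5-DC: 11+8+11+3+17+21 = 71  ← best
The minimum is 71.
One optimal route: DC → Y8 → Q3 → B8 → C2 → P5 → DC (or its reverse).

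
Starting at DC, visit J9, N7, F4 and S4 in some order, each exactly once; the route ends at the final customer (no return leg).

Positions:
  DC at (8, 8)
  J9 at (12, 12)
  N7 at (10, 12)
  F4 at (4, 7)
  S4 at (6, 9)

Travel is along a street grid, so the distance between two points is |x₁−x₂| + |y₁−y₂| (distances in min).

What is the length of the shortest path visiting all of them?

Shortest open route: 18 min.

There are 4! = 24 possible orderings.
DC - J9 - N7 - F4 - S4: 8+2+11+4 = 25
DC - J9 - N7 - S4 - F4: 8+2+7+4 = 21
DC - J9 - F4 - N7 - S4: 8+13+11+7 = 39
DC - J9 - F4 - S4 - N7: 8+13+4+7 = 32
DC - J9 - S4 - N7 - F4: 8+9+7+11 = 35
DC - J9 - S4 - F4 - N7: 8+9+4+11 = 32
DC - N7 - J9 - F4 - S4: 6+2+13+4 = 25
DC - N7 - J9 - S4 - F4: 6+2+9+4 = 21
DC - N7 - F4 - J9 - S4: 6+11+13+9 = 39
DC - N7 - F4 - S4 - J9: 6+11+4+9 = 30
DC - N7 - S4 - J9 - F4: 6+7+9+13 = 35
DC - N7 - S4 - F4 - J9: 6+7+4+13 = 30
DC - F4 - J9 - N7 - S4: 5+13+2+7 = 27
DC - F4 - J9 - S4 - N7: 5+13+9+7 = 34
… (10 more)
DC - F4 - S4 - N7 - J9: 5+4+7+2 = 18  ← best
The minimum is 18.
One shortest path: DC → F4 → S4 → N7 → J9.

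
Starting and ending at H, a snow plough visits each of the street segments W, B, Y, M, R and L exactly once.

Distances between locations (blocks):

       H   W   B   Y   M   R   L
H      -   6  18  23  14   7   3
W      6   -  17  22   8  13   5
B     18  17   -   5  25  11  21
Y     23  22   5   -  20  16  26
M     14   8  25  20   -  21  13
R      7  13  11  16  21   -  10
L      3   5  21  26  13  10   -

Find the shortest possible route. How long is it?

Minimum total distance: 59 blocks.

There are 360 distinct closed tours to check (reversals are equivalent).
H → W → B → Y → M → R → L → H: 6+17+5+20+21+10+3 = 82
H → W → B → Y → M → L → R → H: 6+17+5+20+13+10+7 = 78
H → W → B → Y → R → M → L → H: 6+17+5+16+21+13+3 = 81
H → W → B → Y → R → L → M → H: 6+17+5+16+10+13+14 = 81
H → W → B → Y → L → M → R → H: 6+17+5+26+13+21+7 = 95
H → W → B → Y → L → R → M → H: 6+17+5+26+10+21+14 = 99
H → W → B → M → Y → R → L → H: 6+17+25+20+16+10+3 = 97
H → W → B → M → Y → L → R → H: 6+17+25+20+26+10+7 = 111
… (352 more)
H → R → B → Y → M → W → L → H: 7+11+5+20+8+5+3 = 59  ← best
The minimum is 59.
One optimal route: H → R → B → Y → M → W → L → H (or its reverse).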